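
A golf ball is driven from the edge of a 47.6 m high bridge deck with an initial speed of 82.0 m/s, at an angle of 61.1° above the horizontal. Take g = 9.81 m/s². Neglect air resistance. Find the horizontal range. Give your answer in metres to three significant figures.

605 m

vₓ = 82.00 cos 61.1° = 39.63 m/s; v_y0 = 82.00 sin 61.1° = 71.79 m/s.
The projectile lands when y = 47.6 + (71.79) t − ½·9.81·t² = 0. Positive root: t = (71.79 + √(71.79² + 2·9.81·47.6)) / 9.81 = (71.79 + 78.02) / 9.81 = 15.27 s.
Horizontal distance: R = vₓ t = 39.63 × 15.27 = 605.2 m.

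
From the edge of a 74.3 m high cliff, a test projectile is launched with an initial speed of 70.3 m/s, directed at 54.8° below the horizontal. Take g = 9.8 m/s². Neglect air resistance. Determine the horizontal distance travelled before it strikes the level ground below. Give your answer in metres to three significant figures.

vₓ = 70.30 cos 54.8° = 40.52 m/s; v_y0 = −57.45 m/s (downward).
With up positive and y = 0 at the ground: y(t) = 74.3 + (−57.45) t − 4.900 t². Setting y = 0 and taking the positive root: t = [−57.45 + √(57.45² + 2·9.80·74.3)] / 9.80 = (−57.45 + 68.97) / 9.80 = 1.176 s.
Horizontal distance: R = vₓ t = 40.52 × 1.176 = 47.64 m.

47.6 m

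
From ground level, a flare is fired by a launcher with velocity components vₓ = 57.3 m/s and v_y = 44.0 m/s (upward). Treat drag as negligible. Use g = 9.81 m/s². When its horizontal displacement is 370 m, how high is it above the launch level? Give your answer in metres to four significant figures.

x = vₓ t ⇒ t = 370/57.30 = 6.457 s.
Height: y = v_y0 t − ½ g t² = 44.00 × 6.457 − 4.905 × 6.457² = 284.1 − 204.5 = 79.60 m.

79.60 m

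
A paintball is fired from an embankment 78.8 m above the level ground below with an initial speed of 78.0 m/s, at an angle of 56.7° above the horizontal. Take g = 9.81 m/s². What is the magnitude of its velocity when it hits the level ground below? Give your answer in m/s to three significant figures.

87.4 m/s

vₓ = 78.00 cos 56.7° = 42.82 m/s; v_y0 = 78.00 sin 56.7° = 65.19 m/s.
The projectile lands when y = 78.8 + (65.19) t − ½·9.81·t² = 0. Positive root: t = (65.19 + √(65.19² + 2·9.81·78.8)) / 9.81 = (65.19 + 76.13) / 9.81 = 14.41 s.
Vertical velocity at impact: v_y = v_y0 − g t = 65.19 − 9.81 × 14.41 = −76.13 m/s.
Speed: |v| = √(vₓ² + v_y²) = √(42.82² + 76.13²) = 87.35 m/s.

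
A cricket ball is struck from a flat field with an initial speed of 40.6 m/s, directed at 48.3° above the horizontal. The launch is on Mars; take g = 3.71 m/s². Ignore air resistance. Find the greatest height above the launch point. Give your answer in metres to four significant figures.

123.8 m

vₓ = 40.60 cos 48.3° = 27.01 m/s; v_y0 = 40.60 sin 48.3° = 30.31 m/s.
At the apex v_y = 0, so H = v_y0²/(2g) = 30.31²/7.420 = 123.8 m.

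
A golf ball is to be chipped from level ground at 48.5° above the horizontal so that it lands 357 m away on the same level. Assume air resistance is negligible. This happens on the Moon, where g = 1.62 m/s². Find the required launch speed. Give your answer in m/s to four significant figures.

24.14 m/s

From R = (v₀² / g) sin 2θ: v₀ = √(gR / sin 2θ).
v₀ = √(1.62 × 357 / sin 97.00°) = √(578.3 / 0.9925) = √582.68 = 24.14 m/s.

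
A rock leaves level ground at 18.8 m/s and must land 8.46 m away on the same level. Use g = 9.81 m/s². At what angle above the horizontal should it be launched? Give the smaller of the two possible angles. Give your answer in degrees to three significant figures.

6.79°

Level-ground range R = v₀² sin(2θ)/g ⇒ sin(2θ) = gR/v₀² = 9.81 × 8.46 / 18.8² = 0.2348.
2θ = 13.58° or 180° − 13.58° = 166.4°, so θ = 6.790° or 83.21°.
The smaller angle is 6.790°.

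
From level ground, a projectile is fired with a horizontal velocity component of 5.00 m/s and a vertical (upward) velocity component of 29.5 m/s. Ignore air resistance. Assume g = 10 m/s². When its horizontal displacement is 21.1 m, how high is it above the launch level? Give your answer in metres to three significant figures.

Time to reach x = 21.1 m: t = x/vₓ = 21.1/5.000 = 4.220 s.
Height: y = v_y0 t − ½ g t² = 29.50 × 4.220 − 5.000 × 4.220² = 124.5 − 89.04 = 35.45 m.

35.4 m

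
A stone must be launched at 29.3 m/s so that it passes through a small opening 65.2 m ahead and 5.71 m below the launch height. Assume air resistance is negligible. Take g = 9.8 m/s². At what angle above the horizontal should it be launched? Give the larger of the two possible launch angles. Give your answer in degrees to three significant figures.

67.1°

Trajectory: y = x tanθ − g x² (1 + tan²θ)/(2v₀²). With x = 65.2, y = −5.71, v₀ = 29.3, g = 9.80:
24.26 tan²θ − 65.2 tanθ + (18.55) = 0.
tanθ = [65.2 ± √(65.2² − 4 × 24.26 × (18.55))] / (2 × 24.26) = (65.2 ± 49.50) / 48.53, giving tanθ = 0.3235 or 2.364.
θ = 17.93° or 67.07°; the larger is 67.07°.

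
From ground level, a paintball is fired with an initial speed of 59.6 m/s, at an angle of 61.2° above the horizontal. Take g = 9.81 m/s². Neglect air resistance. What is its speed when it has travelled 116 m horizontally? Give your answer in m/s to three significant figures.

31.4 m/s

Horizontal component vₓ = 59.60 cos 61.2° = 28.71 m/s; vertical v_y0 = 59.60 sin 61.2° = 52.23 m/s.
At x = 116 m, t = x/vₓ = 116/28.71 = 4.040 s.
Vertical velocity there: v_y = v_y0 − g t = 52.23 − 9.81 × 4.040 = 12.59 m/s.
Speed: √(vₓ² + v_y²) = √(28.71² + 12.59²) = 31.35 m/s.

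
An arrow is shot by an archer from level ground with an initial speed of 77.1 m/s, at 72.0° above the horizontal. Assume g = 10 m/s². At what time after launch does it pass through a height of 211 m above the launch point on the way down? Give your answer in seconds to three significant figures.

Horizontal component vₓ = 77.10 cos 72.0° = 23.83 m/s; vertical v_y0 = 77.10 sin 72.0° = 73.33 m/s.
Require v_y0 t − ½ g t² = 211, i.e. 5.000 t² − 73.33 t + 211 = 0.
t = [73.33 ± √(73.33² − 2·10.0·211)] / 10.0 = (73.33 ± 34.01) / 10.0, so t = 3.932 s or t = 10.73 s.
The descending-branch root is 10.73 s.

10.7 s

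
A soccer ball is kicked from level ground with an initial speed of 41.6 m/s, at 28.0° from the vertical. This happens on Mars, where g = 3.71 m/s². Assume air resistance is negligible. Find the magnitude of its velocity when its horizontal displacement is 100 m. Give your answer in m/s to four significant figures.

26.38 m/s

Horizontal component vₓ = 41.60 sin 28.0° = 19.53 m/s; vertical v_y0 = 41.60 cos 28.0° = 36.73 m/s.
x = vₓ t ⇒ t = 100/19.53 = 5.120 s.
Vertical velocity there: v_y = v_y0 − g t = 36.73 − 3.71 × 5.120 = 17.73 m/s.
Speed: √(vₓ² + v_y²) = √(19.53² + 17.73²) = 26.38 m/s.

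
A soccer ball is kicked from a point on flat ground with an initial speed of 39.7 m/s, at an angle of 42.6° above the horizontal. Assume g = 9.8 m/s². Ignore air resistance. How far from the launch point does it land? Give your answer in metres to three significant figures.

160 m

Horizontal component vₓ = 39.70 cos 42.6° = 29.22 m/s; vertical v_y0 = 39.70 sin 42.6° = 26.87 m/s.
Flight time T = 2 v_y0 / g = 5.484 s.
Horizontal distance R = vₓ T = 29.22 × 5.484 = 160.3 m.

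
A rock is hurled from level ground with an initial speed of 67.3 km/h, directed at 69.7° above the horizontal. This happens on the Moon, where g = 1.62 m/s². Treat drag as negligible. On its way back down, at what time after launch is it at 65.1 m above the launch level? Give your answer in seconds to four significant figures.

16.89 s

Convert: 67.3 km/h = 67.3/3.6 = 18.69 m/s.
vₓ = 18.69 cos 69.7° = 6.486 m/s; v_y0 = 18.69 sin 69.7° = 17.53 m/s.
Height y(t) = 17.53 t − 0.8100 t² = 65.1 gives 0.8100 t² − 17.53 t + 65.1 = 0.
Quadratic formula: t = (17.53 ± √96.493) / 1.62 = (17.53 ± 9.823) / 1.62 → t = 4.759 s or 16.89 s.
The descending-branch root is 16.89 s.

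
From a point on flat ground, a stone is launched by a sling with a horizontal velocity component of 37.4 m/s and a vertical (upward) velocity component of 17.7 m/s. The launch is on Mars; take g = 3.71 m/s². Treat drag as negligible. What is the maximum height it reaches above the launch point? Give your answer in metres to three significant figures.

42.2 m

Maximum height: H = v_y0² / (2g) = 17.70² / (2 × 3.71) = 42.22 m.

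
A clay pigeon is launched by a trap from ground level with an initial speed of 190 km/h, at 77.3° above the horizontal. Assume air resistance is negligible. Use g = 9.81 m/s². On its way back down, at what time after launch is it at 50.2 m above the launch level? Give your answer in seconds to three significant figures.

Convert: 190 km/h = 190/3.6 = 52.78 m/s.
Horizontal component vₓ = 52.78 cos 77.3° = 11.60 m/s; vertical v_y0 = 52.78 sin 77.3° = 51.49 m/s.
Height y(t) = 51.49 t − 4.905 t² = 50.2 gives 4.905 t² − 51.49 t + 50.2 = 0.
t = [51.49 ± √(51.49² − 2·9.81·50.2)] / 9.81 = (51.49 ± 40.82) / 9.81, so t = 1.088 s or t = 9.409 s.
The descending-branch root is 9.409 s.

9.41 s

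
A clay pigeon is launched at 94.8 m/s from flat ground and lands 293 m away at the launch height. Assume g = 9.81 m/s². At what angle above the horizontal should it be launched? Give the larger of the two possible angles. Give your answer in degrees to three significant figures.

From R = (v₀²/g) sin 2θ: sin 2θ = 9.81 × 293 / 8987.0 = 0.3198.
2θ = 18.65° or 180° − 18.65° = 161.3°, so θ = 9.326° or 80.67°.
The larger angle is 80.67°.

80.7°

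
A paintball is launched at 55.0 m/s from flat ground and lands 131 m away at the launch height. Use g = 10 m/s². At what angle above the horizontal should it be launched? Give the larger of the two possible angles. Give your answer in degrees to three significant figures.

From R = (v₀²/g) sin 2θ: sin 2θ = 10.0 × 131 / 3025.0 = 0.4331.
2θ = 25.66° or 180° − 25.66° = 154.3°, so θ = 12.83° or 77.17°.
The larger angle is 77.17°.

77.2°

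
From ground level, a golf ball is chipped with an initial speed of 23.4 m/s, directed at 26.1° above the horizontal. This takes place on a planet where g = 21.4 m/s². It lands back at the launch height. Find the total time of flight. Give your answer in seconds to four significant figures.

Components: vₓ = 23.40 cos 26.1° = 21.01 m/s, v_y0 = 23.40 sin 26.1° = 10.29 m/s.
Time of flight on level ground: T = 2 v_y0 / g = 2 × 10.29 / 21.4 = 0.9621 s.

0.9621 s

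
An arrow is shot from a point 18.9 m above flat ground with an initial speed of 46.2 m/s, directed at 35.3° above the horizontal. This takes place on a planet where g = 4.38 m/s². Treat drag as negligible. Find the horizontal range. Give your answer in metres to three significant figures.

485 m

Horizontal component vₓ = 46.20 cos 35.3° = 37.71 m/s; vertical v_y0 = 46.20 sin 35.3° = 26.70 m/s.
The projectile lands when y = 18.9 + (26.70) t − ½·4.38·t² = 0. Positive root: t = (26.70 + √(26.70² + 2·4.38·18.9)) / 4.38 = (26.70 + 29.64) / 4.38 = 12.86 s.
Horizontal distance: R = vₓ t = 37.71 × 12.86 = 484.9 m.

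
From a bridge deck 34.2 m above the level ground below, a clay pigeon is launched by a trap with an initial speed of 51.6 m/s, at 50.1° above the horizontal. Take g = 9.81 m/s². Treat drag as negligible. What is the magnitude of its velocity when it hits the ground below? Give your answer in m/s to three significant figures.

57.7 m/s

vₓ = 51.60 cos 50.1° = 33.10 m/s; v_y0 = 51.60 sin 50.1° = 39.59 m/s.
Vertical motion (up positive, ground at y = 0): 4.905 t² − (39.59) t − 34.2 = 0, so t = (39.59 + √(39.59² + 2·9.81·34.2)) / 9.81 = (39.59 + 47.31) / 9.81 = 8.858 s.
Vertical velocity at impact: v_y = v_y0 − g t = 39.59 − 9.81 × 8.858 = −47.31 m/s.
Speed: |v| = √(vₓ² + v_y²) = √(33.10² + 47.31²) = 57.74 m/s.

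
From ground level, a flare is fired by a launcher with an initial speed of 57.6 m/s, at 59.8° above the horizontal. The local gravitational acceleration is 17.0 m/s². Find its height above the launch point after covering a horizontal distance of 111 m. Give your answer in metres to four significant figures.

Resolve: vₓ = 57.60 cos 59.8° = 28.97 m/s and v_y0 = 57.60 sin 59.8° = 49.78 m/s.
Time to reach x = 111 m: t = x/vₓ = 111/28.97 = 3.831 s.
Height: y = v_y0 t − ½ g t² = 49.78 × 3.831 − 8.500 × 3.831² = 190.7 − 124.8 = 65.96 m.

65.96 m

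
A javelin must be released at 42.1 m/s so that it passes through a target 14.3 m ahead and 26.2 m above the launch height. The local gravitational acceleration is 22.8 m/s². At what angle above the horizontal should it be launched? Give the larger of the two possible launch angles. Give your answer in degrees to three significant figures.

83.2°

Trajectory: y = x tanθ − g x² (1 + tan²θ)/(2v₀²). With x = 14.3, y = 26.2, v₀ = 42.1, g = 22.8:
1.315 tan²θ − 14.3 tanθ + (27.52) = 0.
tanθ = [14.3 ± √(14.3² − 4 × 1.315 × (27.52))] / (2 × 1.315) = (14.3 ± 7.729) / 2.631, giving tanθ = 2.498 or 8.374.
θ = 68.18° or 83.19°; the larger is 83.19°.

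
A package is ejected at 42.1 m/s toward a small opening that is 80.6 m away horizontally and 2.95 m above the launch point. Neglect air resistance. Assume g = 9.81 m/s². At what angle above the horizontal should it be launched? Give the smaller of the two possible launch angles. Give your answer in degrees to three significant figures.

Trajectory: y = x tanθ − g x² (1 + tan²θ)/(2v₀²). With x = 80.6, y = 2.95, v₀ = 42.1, g = 9.81:
17.98 tan²θ − 80.6 tanθ + (20.93) = 0.
tanθ = [80.6 ± √(80.6² − 4 × 17.98 × (20.93))] / (2 × 17.98) = (80.6 ± 70.65) / 35.96, giving tanθ = 0.2767 or 4.206.
θ = 15.47° or 76.63°; the smaller is 15.47°.

15.5°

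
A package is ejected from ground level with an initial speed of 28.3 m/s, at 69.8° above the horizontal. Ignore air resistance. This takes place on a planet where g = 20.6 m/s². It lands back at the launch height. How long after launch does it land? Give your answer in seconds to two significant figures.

2.6 s

Resolve: vₓ = 28.30 cos 69.8° = 9.772 m/s and v_y0 = 28.30 sin 69.8° = 26.56 m/s.
Landing at launch height ⇒ T = 2 v_y0 / g = 2 × 26.56 / 20.6 = 2.579 s.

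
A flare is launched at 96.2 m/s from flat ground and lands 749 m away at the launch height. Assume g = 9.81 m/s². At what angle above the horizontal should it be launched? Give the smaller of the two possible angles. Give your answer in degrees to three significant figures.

Level-ground range R = v₀² sin(2θ)/g ⇒ sin(2θ) = gR/v₀² = 9.81 × 749 / 96.2² = 0.7940.
2θ = 52.56° or 180° − 52.56° = 127.4°, so θ = 26.28° or 63.72°.
The smaller angle is 26.28°.

26.3°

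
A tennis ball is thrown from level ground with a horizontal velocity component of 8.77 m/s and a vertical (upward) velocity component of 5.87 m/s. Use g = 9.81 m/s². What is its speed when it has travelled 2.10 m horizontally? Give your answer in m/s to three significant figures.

9.45 m/s

At x = 2.10 m, t = x/vₓ = 2.10/8.770 = 0.2395 s.
Vertical velocity there: v_y = v_y0 − g t = 5.870 − 9.81 × 0.2395 = 3.521 m/s.
Speed: √(vₓ² + v_y²) = √(8.770² + 3.521²) = 9.450 m/s.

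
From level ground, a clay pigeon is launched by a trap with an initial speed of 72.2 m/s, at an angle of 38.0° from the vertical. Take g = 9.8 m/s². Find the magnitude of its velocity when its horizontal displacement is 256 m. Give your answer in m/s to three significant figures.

44.5 m/s

Horizontal component vₓ = 72.20 sin 38.0° = 44.45 m/s; vertical v_y0 = 72.20 cos 38.0° = 56.89 m/s.
At x = 256 m, t = x/vₓ = 256/44.45 = 5.759 s.
Vertical velocity there: v_y = v_y0 − g t = 56.89 − 9.80 × 5.759 = 0.4544 m/s.
Speed: √(vₓ² + v_y²) = √(44.45² + 0.4544²) = 44.45 m/s.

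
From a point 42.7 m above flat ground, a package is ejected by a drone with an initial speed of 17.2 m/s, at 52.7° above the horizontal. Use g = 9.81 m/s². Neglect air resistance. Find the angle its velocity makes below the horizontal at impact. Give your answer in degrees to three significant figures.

Resolve: vₓ = 17.20 cos 52.7° = 10.42 m/s and v_y0 = 17.20 sin 52.7° = 13.68 m/s.
With up positive and y = 0 at the ground: y(t) = 42.7 + (13.68) t − 4.905 t². Setting y = 0 and taking the positive root: t = [13.68 + √(13.68² + 2·9.81·42.7)] / 9.81 = (13.68 + 32.02) / 9.81 = 4.658 s.
At impact: v_y = v_y0 − g t = −32.02 m/s; vₓ = 10.42 m/s.
Angle below horizontal: arctan(|v_y|/vₓ) = arctan(32.02/10.42) = 71.97°.

72.0°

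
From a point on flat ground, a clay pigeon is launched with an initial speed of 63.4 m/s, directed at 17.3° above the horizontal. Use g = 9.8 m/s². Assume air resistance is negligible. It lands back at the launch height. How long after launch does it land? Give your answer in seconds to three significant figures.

Resolve: vₓ = 63.40 cos 17.3° = 60.53 m/s and v_y0 = 63.40 sin 17.3° = 18.85 m/s.
Time of flight on level ground: T = 2 v_y0 / g = 2 × 18.85 / 9.80 = 3.848 s.

3.85 s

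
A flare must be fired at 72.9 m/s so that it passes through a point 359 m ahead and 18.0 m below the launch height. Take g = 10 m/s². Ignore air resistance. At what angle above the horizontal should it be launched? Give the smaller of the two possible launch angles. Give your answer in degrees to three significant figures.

17.9°

Trajectory: y = x tanθ − g x² (1 + tan²θ)/(2v₀²). With x = 359, y = −18.0, v₀ = 72.9, g = 10.0:
121.3 tan²θ − 359 tanθ + (103.3) = 0.
tanθ = [359 ± √(359² − 4 × 121.3 × (103.3))] / (2 × 121.3) = (359 ± 280.7) / 242.5, giving tanθ = 0.3228 or 2.638.
θ = 17.89° or 69.24°; the smaller is 17.89°.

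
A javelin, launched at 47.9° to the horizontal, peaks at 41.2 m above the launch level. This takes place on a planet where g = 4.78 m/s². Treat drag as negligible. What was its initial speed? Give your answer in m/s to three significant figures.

26.7 m/s

At the peak v_y = 0, so v_y0 = √(2gH) = √(2 × 4.78 × 41.2) = 19.85 m/s.
v_y0 = v₀ sin θ ⇒ v₀ = 19.85 / sin 47.9° = 26.75 m/s.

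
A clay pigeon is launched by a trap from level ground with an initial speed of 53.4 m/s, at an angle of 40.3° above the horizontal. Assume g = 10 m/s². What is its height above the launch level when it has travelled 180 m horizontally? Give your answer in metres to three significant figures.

55.0 m

Resolve: vₓ = 53.40 cos 40.3° = 40.73 m/s and v_y0 = 53.40 sin 40.3° = 34.54 m/s.
x = vₓ t ⇒ t = 180/40.73 = 4.420 s.
Height: y = v_y0 t − ½ g t² = 34.54 × 4.420 − 5.000 × 4.420² = 152.7 − 97.67 = 54.98 m.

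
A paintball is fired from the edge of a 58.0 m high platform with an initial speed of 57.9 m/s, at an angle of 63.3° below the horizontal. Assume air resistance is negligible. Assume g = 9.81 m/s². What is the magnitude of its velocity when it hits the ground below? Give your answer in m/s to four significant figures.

67.01 m/s

Resolve: vₓ = 57.90 cos 63.3° = 26.02 m/s and v_y0 = −51.73 m/s (downward).
Vertical motion (up positive, ground at y = 0): 4.905 t² − (−51.73) t − 58.0 = 0, so t = (−51.73 + √(51.73² + 2·9.81·58.0)) / 9.81 = (−51.73 + 61.75) / 9.81 = 1.022 s.
Vertical velocity at impact: v_y = v_y0 − g t = −51.73 − 9.81 × 1.022 = −61.75 m/s.
Speed: |v| = √(vₓ² + v_y²) = √(26.02² + 61.75²) = 67.01 m/s.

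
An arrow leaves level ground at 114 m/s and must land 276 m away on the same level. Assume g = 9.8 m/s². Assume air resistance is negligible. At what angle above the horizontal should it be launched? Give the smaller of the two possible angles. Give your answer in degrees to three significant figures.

6.01°

Level-ground range R = v₀² sin(2θ)/g ⇒ sin(2θ) = gR/v₀² = 9.80 × 276 / 114² = 0.2081.
2θ = 12.01° or 180° − 12.01° = 168.0°, so θ = 6.006° or 83.99°.
The smaller angle is 6.006°.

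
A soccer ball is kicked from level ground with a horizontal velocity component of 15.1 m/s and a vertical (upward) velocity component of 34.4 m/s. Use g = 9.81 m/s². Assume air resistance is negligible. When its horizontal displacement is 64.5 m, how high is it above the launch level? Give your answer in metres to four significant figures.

57.44 m

x = vₓ t ⇒ t = 64.5/15.10 = 4.272 s.
Height: y = v_y0 t − ½ g t² = 34.40 × 4.272 − 4.905 × 4.272² = 146.9 − 89.50 = 57.44 m.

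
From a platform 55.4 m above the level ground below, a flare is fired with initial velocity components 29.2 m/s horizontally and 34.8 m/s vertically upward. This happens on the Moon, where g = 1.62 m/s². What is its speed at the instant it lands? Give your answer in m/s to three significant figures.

Vertical motion (up positive, ground at y = 0): 0.8100 t² − (34.80) t − 55.4 = 0, so t = (34.80 + √(34.80² + 2·1.62·55.4)) / 1.62 = (34.80 + 37.29) / 1.62 = 44.50 s.
Vertical velocity at impact: v_y = v_y0 − g t = 34.80 − 1.62 × 44.50 = −37.29 m/s.
Speed: |v| = √(vₓ² + v_y²) = √(29.20² + 37.29²) = 47.36 m/s.

47.4 m/s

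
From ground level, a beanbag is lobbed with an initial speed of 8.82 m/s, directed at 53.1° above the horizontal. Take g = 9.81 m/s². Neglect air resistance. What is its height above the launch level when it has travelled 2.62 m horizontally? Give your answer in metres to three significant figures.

vₓ = 8.820 cos 53.1° = 5.296 m/s; v_y0 = 8.820 sin 53.1° = 7.053 m/s.
Time to reach x = 2.62 m: t = x/vₓ = 2.62/5.296 = 0.4947 s.
Height: y = v_y0 t − ½ g t² = 7.053 × 0.4947 − 4.905 × 0.4947² = 3.490 − 1.201 = 2.289 m.

2.29 m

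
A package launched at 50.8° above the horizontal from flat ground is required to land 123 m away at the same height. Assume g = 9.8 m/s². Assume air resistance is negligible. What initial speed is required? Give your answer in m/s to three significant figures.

35.1 m/s

On level ground R = v₀² sin 2θ / g ⇒ v₀ = √(gR / sin 2θ).
v₀ = √(9.80 × 123 / sin 101.6°) = √(1205 / 0.9796) = √1230.5 = 35.08 m/s.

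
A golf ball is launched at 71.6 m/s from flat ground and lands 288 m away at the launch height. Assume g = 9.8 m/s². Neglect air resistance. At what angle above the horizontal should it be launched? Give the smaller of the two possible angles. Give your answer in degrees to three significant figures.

16.7°

Level-ground range R = v₀² sin(2θ)/g ⇒ sin(2θ) = gR/v₀² = 9.80 × 288 / 71.6² = 0.5505.
2θ = 33.40° or 180° − 33.40° = 146.6°, so θ = 16.70° or 73.30°.
The smaller angle is 16.70°.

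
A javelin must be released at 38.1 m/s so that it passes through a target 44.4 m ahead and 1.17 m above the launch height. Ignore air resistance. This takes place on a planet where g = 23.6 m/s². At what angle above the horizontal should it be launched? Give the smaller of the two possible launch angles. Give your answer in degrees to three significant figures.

Trajectory: y = x tanθ − g x² (1 + tan²θ)/(2v₀²). With x = 44.4, y = 1.17, v₀ = 38.1, g = 23.6:
16.02 tan²θ − 44.4 tanθ + (17.19) = 0.
tanθ = [44.4 ± √(44.4² − 4 × 16.02 × (17.19))] / (2 × 16.02) = (44.4 ± 29.48) / 32.05, giving tanθ = 0.4655 or 2.305.
θ = 24.96° or 66.55°; the smaller is 24.96°.

25.0°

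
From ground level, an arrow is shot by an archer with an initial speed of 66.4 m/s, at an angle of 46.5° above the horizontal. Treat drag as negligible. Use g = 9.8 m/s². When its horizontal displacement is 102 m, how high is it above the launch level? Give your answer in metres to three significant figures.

Resolve: vₓ = 66.40 cos 46.5° = 45.71 m/s and v_y0 = 66.40 sin 46.5° = 48.16 m/s.
x = vₓ t ⇒ t = 102/45.71 = 2.232 s.
Height: y = v_y0 t − ½ g t² = 48.16 × 2.232 − 4.900 × 2.232² = 107.5 − 24.40 = 83.08 m.

83.1 m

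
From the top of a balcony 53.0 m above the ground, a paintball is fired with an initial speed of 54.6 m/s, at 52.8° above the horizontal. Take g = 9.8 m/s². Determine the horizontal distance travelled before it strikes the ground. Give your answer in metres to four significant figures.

328.8 m

Resolve: vₓ = 54.60 cos 52.8° = 33.01 m/s and v_y0 = 54.60 sin 52.8° = 43.49 m/s.
With up positive and y = 0 at the ground: y(t) = 53.0 + (43.49) t − 4.900 t². Setting y = 0 and taking the positive root: t = [43.49 + √(43.49² + 2·9.80·53.0)] / 9.80 = (43.49 + 54.13) / 9.80 = 9.961 s.
Horizontal distance: R = vₓ t = 33.01 × 9.961 = 328.8 m.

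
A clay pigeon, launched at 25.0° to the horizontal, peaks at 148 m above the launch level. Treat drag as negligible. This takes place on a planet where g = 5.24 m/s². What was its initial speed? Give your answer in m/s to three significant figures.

At the peak v_y = 0, so v_y0 = √(2gH) = √(2 × 5.24 × 148) = 39.38 m/s.
v_y0 = v₀ sin θ ⇒ v₀ = 39.38 / sin 25.0° = 93.19 m/s.

93.2 m/s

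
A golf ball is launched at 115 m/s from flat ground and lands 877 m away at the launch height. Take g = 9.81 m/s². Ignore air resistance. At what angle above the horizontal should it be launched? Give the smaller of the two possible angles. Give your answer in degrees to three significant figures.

Level-ground range R = v₀² sin(2θ)/g ⇒ sin(2θ) = gR/v₀² = 9.81 × 877 / 115² = 0.6505.
2θ = 40.58° or 180° − 40.58° = 139.4°, so θ = 20.29° or 69.71°.
The smaller angle is 20.29°.

20.3°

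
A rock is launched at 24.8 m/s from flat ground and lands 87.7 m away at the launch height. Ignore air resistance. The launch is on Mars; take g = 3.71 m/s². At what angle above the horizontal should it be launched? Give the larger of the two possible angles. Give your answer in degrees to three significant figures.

74.0°

R = v₀² sin 2θ / g gives sin 2θ = gR/v₀² = 3.71·87.7/24.8² = 0.5290.
2θ = 31.94° or 180° − 31.94° = 148.1°, so θ = 15.97° or 74.03°.
The larger angle is 74.03°.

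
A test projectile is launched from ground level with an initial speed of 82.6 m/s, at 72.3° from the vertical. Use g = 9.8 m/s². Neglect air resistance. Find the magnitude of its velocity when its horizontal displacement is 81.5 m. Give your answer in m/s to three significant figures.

Components: vₓ = 82.60 sin 72.3° = 78.69 m/s, v_y0 = 82.60 cos 72.3° = 25.11 m/s.
Time to reach x = 81.5 m: t = x/vₓ = 81.5/78.69 = 1.036 s.
Vertical velocity there: v_y = v_y0 − g t = 25.11 − 9.80 × 1.036 = 14.96 m/s.
Speed: √(vₓ² + v_y²) = √(78.69² + 14.96²) = 80.10 m/s.

80.1 m/s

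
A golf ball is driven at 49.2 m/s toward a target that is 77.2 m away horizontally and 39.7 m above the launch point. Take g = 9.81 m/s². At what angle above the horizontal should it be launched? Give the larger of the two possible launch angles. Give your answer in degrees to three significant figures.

Trajectory: y = x tanθ − g x² (1 + tan²θ)/(2v₀²). With x = 77.2, y = 39.7, v₀ = 49.2, g = 9.81:
12.08 tan²θ − 77.2 tanθ + (51.78) = 0.
tanθ = [77.2 ± √(77.2² − 4 × 12.08 × (51.78))] / (2 × 12.08) = (77.2 ± 58.81) / 24.15, giving tanθ = 0.7614 or 5.631.
θ = 37.28° or 79.93°; the larger is 79.93°.

79.9°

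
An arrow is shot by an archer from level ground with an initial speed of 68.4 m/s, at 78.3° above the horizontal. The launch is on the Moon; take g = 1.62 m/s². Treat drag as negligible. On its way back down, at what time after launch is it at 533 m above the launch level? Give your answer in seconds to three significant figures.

vₓ = 68.40 cos 78.3° = 13.87 m/s; v_y0 = 68.40 sin 78.3° = 66.98 m/s.
Require v_y0 t − ½ g t² = 533, i.e. 0.8100 t² − 66.98 t + 533 = 0.
Quadratic formula: t = (66.98 ± √2759.2) / 1.62 = (66.98 ± 52.53) / 1.62 → t = 8.920 s or 73.77 s.
The descending-branch root is 73.77 s.

73.8 s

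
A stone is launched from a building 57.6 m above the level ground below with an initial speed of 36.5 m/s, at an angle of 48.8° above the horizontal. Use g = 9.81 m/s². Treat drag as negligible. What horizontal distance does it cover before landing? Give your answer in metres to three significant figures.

174 m

Horizontal component vₓ = 36.50 cos 48.8° = 24.04 m/s; vertical v_y0 = 36.50 sin 48.8° = 27.46 m/s.
Vertical motion (up positive, ground at y = 0): 4.905 t² − (27.46) t − 57.6 = 0, so t = (27.46 + √(27.46² + 2·9.81·57.6)) / 9.81 = (27.46 + 43.41) / 9.81 = 7.224 s.
Horizontal distance: R = vₓ t = 24.04 × 7.224 = 173.7 m.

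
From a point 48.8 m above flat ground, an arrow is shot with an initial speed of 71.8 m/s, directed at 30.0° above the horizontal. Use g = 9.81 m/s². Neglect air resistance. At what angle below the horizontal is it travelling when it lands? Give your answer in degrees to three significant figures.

37.3°

Resolve: vₓ = 71.80 cos 30.0° = 62.18 m/s and v_y0 = 71.80 sin 30.0° = 35.90 m/s.
The projectile lands when y = 48.8 + (35.90) t − ½·9.81·t² = 0. Positive root: t = (35.90 + √(35.90² + 2·9.81·48.8)) / 9.81 = (35.90 + 47.39) / 9.81 = 8.491 s.
At impact: v_y = v_y0 − g t = −47.39 m/s; vₓ = 62.18 m/s.
Angle below horizontal: arctan(|v_y|/vₓ) = arctan(47.39/62.18) = 37.32°.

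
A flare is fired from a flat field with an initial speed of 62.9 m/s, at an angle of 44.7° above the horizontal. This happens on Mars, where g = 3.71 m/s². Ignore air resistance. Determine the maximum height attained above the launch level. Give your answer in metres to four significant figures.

263.8 m

Horizontal component vₓ = 62.90 cos 44.7° = 44.71 m/s; vertical v_y0 = 62.90 sin 44.7° = 44.24 m/s.
At the apex v_y = 0, so H = v_y0²/(2g) = 44.24²/7.420 = 263.8 m.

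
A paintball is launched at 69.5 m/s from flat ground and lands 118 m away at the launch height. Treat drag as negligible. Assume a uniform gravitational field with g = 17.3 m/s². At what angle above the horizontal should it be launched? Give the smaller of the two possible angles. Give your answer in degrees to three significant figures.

From R = (v₀²/g) sin 2θ: sin 2θ = 17.3 × 118 / 4830.2 = 0.4226.
2θ = 25.00° or 180° − 25.00° = 155.0°, so θ = 12.50° or 77.50°.
The smaller angle is 12.50°.

12.5°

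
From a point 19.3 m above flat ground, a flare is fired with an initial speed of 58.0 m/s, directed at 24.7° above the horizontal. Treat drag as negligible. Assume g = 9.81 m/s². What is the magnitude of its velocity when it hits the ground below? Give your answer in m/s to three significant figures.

61.2 m/s

Horizontal component vₓ = 58.00 cos 24.7° = 52.69 m/s; vertical v_y0 = 58.00 sin 24.7° = 24.24 m/s.
Vertical motion (up positive, ground at y = 0): 4.905 t² − (24.24) t − 19.3 = 0, so t = (24.24 + √(24.24² + 2·9.81·19.3)) / 9.81 = (24.24 + 31.08) / 9.81 = 5.639 s.
Vertical velocity at impact: v_y = v_y0 − g t = 24.24 − 9.81 × 5.639 = −31.08 m/s.
Speed: |v| = √(vₓ² + v_y²) = √(52.69² + 31.08²) = 61.18 m/s.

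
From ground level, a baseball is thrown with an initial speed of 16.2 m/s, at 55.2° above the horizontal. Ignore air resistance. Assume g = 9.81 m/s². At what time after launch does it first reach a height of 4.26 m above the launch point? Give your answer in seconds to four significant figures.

Resolve: vₓ = 16.20 cos 55.2° = 9.246 m/s and v_y0 = 16.20 sin 55.2° = 13.30 m/s.
Height y(t) = 13.30 t − 4.905 t² = 4.26 gives 4.905 t² − 13.30 t + 4.26 = 0.
t = [13.30 ± √(13.30² − 2·9.81·4.26)] / 9.81 = (13.30 ± 9.663) / 9.81, so t = 0.3710 s or t = 2.341 s.
The first (ascending) time is 0.3710 s.

0.3710 s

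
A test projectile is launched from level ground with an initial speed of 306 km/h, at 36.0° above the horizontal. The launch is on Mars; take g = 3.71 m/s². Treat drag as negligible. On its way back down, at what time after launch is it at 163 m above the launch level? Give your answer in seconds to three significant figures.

Convert: 306 km/h = 306/3.6 = 85.00 m/s.
Components: vₓ = 85.00 cos 36.0° = 68.77 m/s, v_y0 = 85.00 sin 36.0° = 49.96 m/s.
Set y = v_y0 t − ½ g t² = 163: 1.855 t² − 49.96 t + 163 = 0.
Quadratic formula: t = (49.96 ± √1286.7) / 3.71 = (49.96 ± 35.87) / 3.71 → t = 3.798 s or 23.14 s.
The descending-branch root is 23.14 s.

23.1 s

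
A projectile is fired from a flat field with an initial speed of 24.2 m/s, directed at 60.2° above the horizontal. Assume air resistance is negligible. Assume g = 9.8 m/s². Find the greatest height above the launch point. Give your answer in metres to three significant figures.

22.5 m

Horizontal component vₓ = 24.20 cos 60.2° = 12.03 m/s; vertical v_y0 = 24.20 sin 60.2° = 21.00 m/s.
Peak height H = v_y0² / (2g) = 441.00 / 19.60 = 22.50 m.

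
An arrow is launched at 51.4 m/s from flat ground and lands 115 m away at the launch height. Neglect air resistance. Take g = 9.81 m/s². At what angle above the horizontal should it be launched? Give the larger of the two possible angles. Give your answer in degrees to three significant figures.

From R = (v₀²/g) sin 2θ: sin 2θ = 9.81 × 115 / 2642.0 = 0.4270.
2θ = 25.28° or 180° − 25.28° = 154.7°, so θ = 12.64° or 77.36°.
The larger angle is 77.36°.

77.4°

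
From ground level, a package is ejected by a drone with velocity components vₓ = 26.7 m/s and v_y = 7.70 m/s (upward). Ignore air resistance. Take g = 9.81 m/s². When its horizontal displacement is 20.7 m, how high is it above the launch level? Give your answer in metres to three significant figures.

3.02 m

Time to reach x = 20.7 m: t = x/vₓ = 20.7/26.70 = 0.7753 s.
Height: y = v_y0 t − ½ g t² = 7.700 × 0.7753 − 4.905 × 0.7753² = 5.970 − 2.948 = 3.021 m.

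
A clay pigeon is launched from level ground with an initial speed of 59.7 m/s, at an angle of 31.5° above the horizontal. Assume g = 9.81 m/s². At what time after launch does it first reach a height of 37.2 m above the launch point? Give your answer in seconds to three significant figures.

1.59 s

Resolve: vₓ = 59.70 cos 31.5° = 50.90 m/s and v_y0 = 59.70 sin 31.5° = 31.19 m/s.
Height y(t) = 31.19 t − 4.905 t² = 37.2 gives 4.905 t² − 31.19 t + 37.2 = 0.
Quadratic formula: t = (31.19 ± √243.15) / 9.81 = (31.19 ± 15.59) / 9.81 → t = 1.590 s or 4.769 s.
The first (ascending) time is 1.590 s.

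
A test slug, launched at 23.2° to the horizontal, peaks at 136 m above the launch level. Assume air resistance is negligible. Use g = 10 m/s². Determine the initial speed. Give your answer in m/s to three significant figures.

At the peak v_y = 0, so v_y0 = √(2gH) = √(2 × 10.0 × 136) = 52.15 m/s.
v_y0 = v₀ sin θ ⇒ v₀ = 52.15 / sin 23.2° = 132.4 m/s.

132 m/s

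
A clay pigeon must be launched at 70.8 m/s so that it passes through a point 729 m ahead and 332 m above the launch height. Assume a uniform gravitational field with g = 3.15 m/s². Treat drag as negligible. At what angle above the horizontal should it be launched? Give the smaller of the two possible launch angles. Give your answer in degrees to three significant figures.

40.4°

Trajectory: y = x tanθ − g x² (1 + tan²θ)/(2v₀²). With x = 729, y = 332, v₀ = 70.8, g = 3.15:
167.0 tan²θ − 729 tanθ + (499.0) = 0.
tanθ = [729 ± √(729² − 4 × 167.0 × (499.0))] / (2 × 167.0) = (729 ± 445.1) / 334.0, giving tanθ = 0.8499 or 3.516.
θ = 40.36° or 74.12°; the smaller is 40.36°.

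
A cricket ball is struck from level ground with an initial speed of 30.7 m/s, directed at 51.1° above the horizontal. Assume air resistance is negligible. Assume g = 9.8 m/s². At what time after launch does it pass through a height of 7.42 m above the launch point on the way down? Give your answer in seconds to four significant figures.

4.543 s

Resolve: vₓ = 30.70 cos 51.1° = 19.28 m/s and v_y0 = 30.70 sin 51.1° = 23.89 m/s.
Set y = v_y0 t − ½ g t² = 7.42: 4.900 t² − 23.89 t + 7.42 = 0.
t = [23.89 ± √(23.89² − 2·9.80·7.42)] / 9.80 = (23.89 ± 20.63) / 9.80, so t = 0.3334 s or t = 4.543 s.
The descending-branch root is 4.543 s.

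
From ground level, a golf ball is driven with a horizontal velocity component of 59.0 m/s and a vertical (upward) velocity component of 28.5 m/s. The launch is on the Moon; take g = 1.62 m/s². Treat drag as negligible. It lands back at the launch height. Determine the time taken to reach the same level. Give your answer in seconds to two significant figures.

35 s

It returns to y = 0 when t = 2 v_y0 / g = 2(28.50)/1.62 = 35.19 s.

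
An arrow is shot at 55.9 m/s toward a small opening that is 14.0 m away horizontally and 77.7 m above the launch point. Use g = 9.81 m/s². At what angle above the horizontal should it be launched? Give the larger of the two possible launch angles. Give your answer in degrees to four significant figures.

Trajectory: y = x tanθ − g x² (1 + tan²θ)/(2v₀²). With x = 14.0, y = 77.7, v₀ = 55.9, g = 9.81:
0.3077 tan²θ − 14.0 tanθ + (78.01) = 0.
tanθ = [14.0 ± √(14.0² − 4 × 0.3077 × (78.01))] / (2 × 0.3077) = (14.0 ± 10.00) / 0.6153, giving tanθ = 6.501 or 39.00.
θ = 81.25° or 88.53°; the larger is 88.53°.

88.53°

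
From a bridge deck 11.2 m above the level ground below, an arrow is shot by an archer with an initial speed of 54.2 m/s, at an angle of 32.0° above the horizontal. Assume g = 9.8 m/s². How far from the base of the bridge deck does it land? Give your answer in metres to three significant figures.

286 m

vₓ = 54.20 cos 32.0° = 45.96 m/s; v_y0 = 54.20 sin 32.0° = 28.72 m/s.
With up positive and y = 0 at the ground: y(t) = 11.2 + (28.72) t − 4.900 t². Setting y = 0 and taking the positive root: t = [28.72 + √(28.72² + 2·9.80·11.2)] / 9.80 = (28.72 + 32.32) / 9.80 = 6.229 s.
Horizontal distance: R = vₓ t = 45.96 × 6.229 = 286.3 m.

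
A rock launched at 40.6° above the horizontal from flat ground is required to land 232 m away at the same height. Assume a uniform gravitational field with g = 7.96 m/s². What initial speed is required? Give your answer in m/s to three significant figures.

43.2 m/s

On level ground R = v₀² sin 2θ / g ⇒ v₀ = √(gR / sin 2θ).
v₀ = √(7.96 × 232 / sin 81.20°) = √(1847 / 0.9882) = √1868.7 = 43.23 m/s.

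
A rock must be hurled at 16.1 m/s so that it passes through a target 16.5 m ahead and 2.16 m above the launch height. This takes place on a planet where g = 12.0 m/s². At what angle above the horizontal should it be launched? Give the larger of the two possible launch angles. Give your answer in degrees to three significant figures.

Trajectory: y = x tanθ − g x² (1 + tan²θ)/(2v₀²). With x = 16.5, y = 2.16, v₀ = 16.1, g = 12.0:
6.302 tan²θ − 16.5 tanθ + (8.462) = 0.
tanθ = [16.5 ± √(16.5² − 4 × 6.302 × (8.462))] / (2 × 6.302) = (16.5 ± 7.678) / 12.60, giving tanθ = 0.7000 or 1.918.
θ = 34.99° or 62.47°; the larger is 62.47°.

62.5°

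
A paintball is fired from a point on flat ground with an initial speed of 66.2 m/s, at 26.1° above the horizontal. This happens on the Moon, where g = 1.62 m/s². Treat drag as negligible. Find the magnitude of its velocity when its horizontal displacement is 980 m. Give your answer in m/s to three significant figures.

59.5 m/s

vₓ = 66.20 cos 26.1° = 59.45 m/s; v_y0 = 66.20 sin 26.1° = 29.12 m/s.
At x = 980 m, t = x/vₓ = 980/59.45 = 16.48 s.
Vertical velocity there: v_y = v_y0 − g t = 29.12 − 1.62 × 16.48 = 2.419 m/s.
Speed: √(vₓ² + v_y²) = √(59.45² + 2.419²) = 59.50 m/s.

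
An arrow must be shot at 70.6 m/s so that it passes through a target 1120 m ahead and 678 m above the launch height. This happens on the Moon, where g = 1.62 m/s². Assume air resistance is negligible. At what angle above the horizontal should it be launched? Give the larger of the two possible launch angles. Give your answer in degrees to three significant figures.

Trajectory: y = x tanθ − g x² (1 + tan²θ)/(2v₀²). With x = 1120, y = 678, v₀ = 70.6, g = 1.62:
203.9 tan²θ − 1120 tanθ + (881.9) = 0.
tanθ = [1120 ± √(1120² − 4 × 203.9 × (881.9))] / (2 × 203.9) = (1120 ± 731.7) / 407.7, giving tanθ = 0.9525 or 4.542.
θ = 43.61° or 77.58°; the larger is 77.58°.

77.6°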